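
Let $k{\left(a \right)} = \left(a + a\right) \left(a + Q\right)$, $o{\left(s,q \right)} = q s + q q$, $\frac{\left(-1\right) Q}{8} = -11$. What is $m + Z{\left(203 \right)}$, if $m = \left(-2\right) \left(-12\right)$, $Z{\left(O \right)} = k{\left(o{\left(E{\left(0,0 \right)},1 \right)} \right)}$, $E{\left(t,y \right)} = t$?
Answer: $202$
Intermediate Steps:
$Q = 88$ ($Q = \left(-8\right) \left(-11\right) = 88$)
$o{\left(s,q \right)} = q^{2} + q s$ ($o{\left(s,q \right)} = q s + q^{2} = q^{2} + q s$)
$k{\left(a \right)} = 2 a \left(88 + a\right)$ ($k{\left(a \right)} = \left(a + a\right) \left(a + 88\right) = 2 a \left(88 + a\right)$)
$Z{\left(O \right)} = 178$ ($Z{\left(O \right)} = 2 \cdot 1 \left(1 + 0\right) \left(88 + 1 \left(1 + 0\right)\right) = 2 \cdot 1 \cdot 1 \left(88 + 1 \cdot 1\right) = 2 \cdot 1 \left(88 + 1\right) = 2 \cdot 1 \cdot 89 = 178$)
$m = 24$
$m + Z{\left(203 \right)} = 24 + 178 = 202$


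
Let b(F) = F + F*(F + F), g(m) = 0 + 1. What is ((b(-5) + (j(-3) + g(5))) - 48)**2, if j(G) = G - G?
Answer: 4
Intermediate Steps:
g(m) = 1
j(G) = 0
b(F) = F + 2*F**2 (b(F) = F + F*(2*F) = F + 2*F**2)
((b(-5) + (j(-3) + g(5))) - 48)**2 = ((-5*(1 + 2*(-5)) + (0 + 1)) - 48)**2 = ((-5*(1 - 10) + 1) - 48)**2 = ((-5*(-9) + 1) - 48)**2 = ((45 + 1) - 48)**2 = (46 - 48)**2 = (-2)**2 = 4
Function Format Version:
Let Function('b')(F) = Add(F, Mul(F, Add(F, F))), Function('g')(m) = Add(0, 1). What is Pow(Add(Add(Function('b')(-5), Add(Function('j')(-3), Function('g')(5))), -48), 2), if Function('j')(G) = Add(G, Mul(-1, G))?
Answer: 4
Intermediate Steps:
Function('g')(m) = 1
Function('j')(G) = 0
Function('b')(F) = Add(F, Mul(2, Pow(F, 2))) (Function('b')(F) = Add(F, Mul(F, Mul(2, F))) = Add(F, Mul(2, Pow(F, 2))))
Pow(Add(Add(Function('b')(-5), Add(Function('j')(-3), Function('g')(5))), -48), 2) = Pow(Add(Add(Mul(-5, Add(1, Mul(2, -5))), Add(0, 1)), -48), 2) = Pow(Add(Add(Mul(-5, Add(1, -10)), 1), -48), 2) = Pow(Add(Add(Mul(-5, -9), 1), -48), 2) = Pow(Add(Add(45, 1), -48), 2) = Pow(Add(46, -48), 2) = Pow(-2, 2) = 4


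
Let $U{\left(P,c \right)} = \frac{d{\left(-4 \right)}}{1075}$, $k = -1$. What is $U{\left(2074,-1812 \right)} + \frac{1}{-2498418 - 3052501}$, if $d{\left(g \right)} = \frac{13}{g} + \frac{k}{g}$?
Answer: $- \frac{16653832}{5967237925} \approx -0.0027909$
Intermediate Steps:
$d{\left(g \right)} = \frac{12}{g}$ ($d{\left(g \right)} = \frac{13}{g} - \frac{1}{g} = \frac{12}{g}$)
$U{\left(P,c \right)} = - \frac{3}{1075}$ ($U{\left(P,c \right)} = \frac{12 \frac{1}{-4}}{1075} = 12 \left(- \frac{1}{4}\right) \frac{1}{1075} = \left(-3\right) \frac{1}{1075} = - \frac{3}{1075}$)
$U{\left(2074,-1812 \right)} + \frac{1}{-2498418 - 3052501} = - \frac{3}{1075} + \frac{1}{-2498418 - 3052501} = - \frac{3}{1075} + \frac{1}{-5550919} = - \frac{3}{1075} - \frac{1}{5550919} = - \frac{16653832}{5967237925}$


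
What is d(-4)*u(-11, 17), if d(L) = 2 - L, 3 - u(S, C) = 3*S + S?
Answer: 282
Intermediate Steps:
u(S, C) = 3 - 4*S (u(S, C) = 3 - (3*S + S) = 3 - 4*S)
d(-4)*u(-11, 17) = (2 - 1*(-4))*(3 - 4*(-11)) = (2 + 4)*(3 + 44) = 6*47 = 282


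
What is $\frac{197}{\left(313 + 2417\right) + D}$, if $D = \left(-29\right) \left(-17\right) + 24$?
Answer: $\frac{197}{3247} \approx 0.060671$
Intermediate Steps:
$D = 517$ ($D = 493 + 24 = 517$)
$\frac{197}{\left(313 + 2417\right) + D} = \frac{197}{\left(313 + 2417\right) + 517} = \frac{197}{2730 + 517} = \frac{197}{3247}$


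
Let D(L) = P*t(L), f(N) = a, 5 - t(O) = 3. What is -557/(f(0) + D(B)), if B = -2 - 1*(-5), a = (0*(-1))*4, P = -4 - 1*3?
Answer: 557/14 ≈ 39.786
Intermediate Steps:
t(O) = 2 (t(O) = 5 - 1*3 = 5 - 3 = 2)
P = -7 (P = -4 - 3 = -7)
a = 0 (a = 0*4 = 0)
B = 3 (B = -2 + 5 = 3)
f(N) = 0
D(L) = -14 (D(L) = -7*2 = -14)
-557/(f(0) + D(B)) = -557/(0 - 14) = -557/(-14) = -1/14*(-557) = 557/14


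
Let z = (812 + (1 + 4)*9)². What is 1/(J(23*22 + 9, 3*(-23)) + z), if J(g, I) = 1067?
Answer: 1/735516 ≈ 1.3596e-6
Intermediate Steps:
z = 734449 (z = (812 + 5*9)² = (812 + 45)² = 857² = 734449)
1/(J(23*22 + 9, 3*(-23)) + z) = 1/(1067 + 734449) = 1/735516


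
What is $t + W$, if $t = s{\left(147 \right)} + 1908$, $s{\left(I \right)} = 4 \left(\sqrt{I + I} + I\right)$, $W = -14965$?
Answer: $-12469 + 28 \sqrt{6} \approx -12400.0$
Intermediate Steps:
$s{\left(I \right)} = 4 I + 4 \sqrt{2} \sqrt{I}$ ($s{\left(I \right)} = 4 \left(\sqrt{2 I} + I\right) = 4 \left(\sqrt{2} \sqrt{I} + I\right) = 4 \left(I + \sqrt{2} \sqrt{I}\right) = 4 I + 4 \sqrt{2} \sqrt{I}$)
$t = 2496 + 28 \sqrt{6}$ ($t = \left(4 \cdot 147 + 4 \sqrt{2} \sqrt{147}\right) + 1908 = \left(588 + 4 \sqrt{2} \cdot 7 \sqrt{3}\right) + 1908 = \left(588 + 28 \sqrt{6}\right) + 1908 = 2496 + 28 \sqrt{6} \approx 2564.6$)
$t + W = \left(2496 + 28 \sqrt{6}\right) - 14965 = -12469 + 28 \sqrt{6}$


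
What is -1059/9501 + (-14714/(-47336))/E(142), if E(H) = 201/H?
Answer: 814615147/7533133878 ≈ 0.10814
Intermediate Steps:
-1059/9501 + (-14714/(-47336))/E(142) = -1059/9501 + (-14714/(-47336))/((201/142)) = -1059*1/9501 + (-14714*(-1/47336))/((201*(1/142))) = -353/3167 + 7357/(23668*(201/142)) = -353/3167 + (7357/23668)*(142/201) = -353/3167 + 522347/2378634 = 814615147/7533133878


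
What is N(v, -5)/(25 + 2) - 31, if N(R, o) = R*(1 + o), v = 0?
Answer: -31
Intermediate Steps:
N(v, -5)/(25 + 2) - 31 = (0*(1 - 5))/(25 + 2) - 31 = (0*(-4))/27 - 31 = (1/27)*0 - 31 = 0 - 31 = -31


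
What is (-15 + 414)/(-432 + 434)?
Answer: 399/2 ≈ 199.50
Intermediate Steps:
(-15 + 414)/(-432 + 434) = 399/2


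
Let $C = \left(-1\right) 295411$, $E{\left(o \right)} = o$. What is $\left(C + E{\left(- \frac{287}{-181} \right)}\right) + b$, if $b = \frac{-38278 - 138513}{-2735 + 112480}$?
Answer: $- \frac{5867998817651}{19863845} \approx -2.9541 \cdot 10^{5}$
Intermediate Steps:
$C = -295411$
$b = - \frac{176791}{109745} \approx -1.6109$
$\left(C + E{\left(- \frac{287}{-181} \right)}\right) + b = \left(-295411 - \frac{287}{-181}\right) - \frac{176791}{109745} = \left(-295411 - - \frac{287}{181}\right) - \frac{176791}{109745} = \left(-295411 + \frac{287}{181}\right) - \frac{176791}{109745} = - \frac{53469104}{181} - \frac{176791}{109745} = - \frac{5867998817651}{19863845}$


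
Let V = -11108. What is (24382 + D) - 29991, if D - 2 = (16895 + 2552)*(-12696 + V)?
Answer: -462921995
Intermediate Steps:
D = -462916386 (D = 2 + (16895 + 2552)*(-12696 - 11108) = 2 + 19447*(-23804) = 2 - 462916388 = -462916386)
(24382 + D) - 29991 = (24382 - 462916386) - 29991 = -462892004 - 29991 = -462921995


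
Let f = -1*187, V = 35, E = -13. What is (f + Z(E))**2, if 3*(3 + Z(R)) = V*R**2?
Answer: 28569025/9 ≈ 3.1743e+6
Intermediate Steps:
Z(R) = -3 + 35*R**2/3 (Z(R) = -3 + (35*R**2)/3 = -3 + 35*R**2/3)
f = -187
(f + Z(E))**2 = (-187 + (-3 + (35/3)*(-13)**2))**2 = (-187 + (-3 + (35/3)*169))**2 = (-187 + (-3 + 5915/3))**2 = (-187 + 5906/3)**2 = (5345/3)**2 = 28569025/9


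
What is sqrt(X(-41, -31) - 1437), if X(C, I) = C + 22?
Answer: 4*I*sqrt(91) ≈ 38.158*I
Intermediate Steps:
X(C, I) = 22 + C
sqrt(X(-41, -31) - 1437) = sqrt((22 - 41) - 1437) = sqrt(-19 - 1437) = sqrt(-1456) = 4*I*sqrt(91)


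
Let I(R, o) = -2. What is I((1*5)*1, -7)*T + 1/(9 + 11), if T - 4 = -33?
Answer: 1161/20 ≈ 58.050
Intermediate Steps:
T = -29 (T = 4 - 33 = -29)
I((1*5)*1, -7)*T + 1/(9 + 11) = -2*(-29) + 1/(9 + 11) = 58 + 1/20 = 1161/20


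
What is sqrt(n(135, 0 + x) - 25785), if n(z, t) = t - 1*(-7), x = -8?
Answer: I*sqrt(25786) ≈ 160.58*I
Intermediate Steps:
n(z, t) = 7 + t (n(z, t) = t + 7 = 7 + t)
sqrt(n(135, 0 + x) - 25785) = sqrt((7 + (0 - 8)) - 25785) = sqrt((7 - 8) - 25785) = sqrt(-1 - 25785) = sqrt(-25786) = I*sqrt(25786)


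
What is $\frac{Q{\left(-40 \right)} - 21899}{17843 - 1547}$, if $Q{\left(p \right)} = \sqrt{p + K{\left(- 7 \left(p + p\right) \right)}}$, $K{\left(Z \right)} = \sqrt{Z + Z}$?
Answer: $- \frac{21899}{16296} + \frac{i \sqrt{10 - \sqrt{70}}}{8148} \approx -1.3438 + 0.00015685 i$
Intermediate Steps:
$K{\left(Z \right)} = \sqrt{2} \sqrt{Z}$ ($K{\left(Z \right)} = \sqrt{2 Z} = \sqrt{2} \sqrt{Z}$)
$Q{\left(p \right)} = \sqrt{p + 2 \sqrt{7} \sqrt{- p}}$ ($Q{\left(p \right)} = \sqrt{p + \sqrt{2} \sqrt{- 7 \left(p + p\right)}} = \sqrt{p + \sqrt{2} \sqrt{- 7 \cdot 2 p}} = \sqrt{p + \sqrt{2} \sqrt{- 14 p}} = \sqrt{p + \sqrt{2} \sqrt{14} \sqrt{- p}} = \sqrt{p + 2 \sqrt{7} \sqrt{- p}}$)
$\frac{Q{\left(-40 \right)} - 21899}{17843 - 1547} = \frac{\sqrt{-40 + 2 \sqrt{7} \sqrt{\left(-1\right) \left(-40\right)}} - 21899}{17843 - 1547} = \frac{\sqrt{-40 + 2 \sqrt{7} \sqrt{40}} - 21899}{16296} = \left(\sqrt{-40 + 2 \sqrt{7} \cdot 2 \sqrt{10}} - 21899\right) \frac{1}{16296} = \left(\sqrt{-40 + 4 \sqrt{70}} - 21899\right) \frac{1}{16296} = \left(-21899 + \sqrt{-40 + 4 \sqrt{70}}\right) \frac{1}{16296} = - \frac{21899}{16296} + \frac{\sqrt{-40 + 4 \sqrt{70}}}{16296}$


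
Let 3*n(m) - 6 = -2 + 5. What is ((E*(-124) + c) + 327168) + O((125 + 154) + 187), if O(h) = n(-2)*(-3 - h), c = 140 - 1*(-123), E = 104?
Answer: 313128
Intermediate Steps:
n(m) = 3 (n(m) = 2 + (-2 + 5)/3 = 2 + (⅓)*3 = 2 + 1 = 3)
c = 263 (c = 140 + 123 = 263)
O(h) = -9 - 3*h (O(h) = 3*(-3 - h) = -9 - 3*h)
((E*(-124) + c) + 327168) + O((125 + 154) + 187) = ((104*(-124) + 263) + 327168) + (-9 - 3*((125 + 154) + 187)) = ((-12896 + 263) + 327168) + (-9 - 3*(279 + 187)) = (-12633 + 327168) + (-9 - 3*466) = 314535 + (-9 - 1398) = 314535 - 1407 = 313128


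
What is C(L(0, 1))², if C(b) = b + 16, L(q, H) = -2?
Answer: 196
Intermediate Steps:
C(b) = 16 + b
C(L(0, 1))² = (16 - 2)² = 14² = 196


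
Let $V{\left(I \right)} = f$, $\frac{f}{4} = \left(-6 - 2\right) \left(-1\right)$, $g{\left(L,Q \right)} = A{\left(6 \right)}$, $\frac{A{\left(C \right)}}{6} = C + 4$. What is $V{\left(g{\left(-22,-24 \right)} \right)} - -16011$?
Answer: $16043$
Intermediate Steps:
$A{\left(C \right)} = 24 + 6 C$ ($A{\left(C \right)} = 6 \left(C + 4\right) = 6 \left(4 + C\right) = 24 + 6 C$)
$g{\left(L,Q \right)} = 60$ ($g{\left(L,Q \right)} = 24 + 6 \cdot 6 = 24 + 36 = 60$)
$f = 32$ ($f = 4 \left(-6 - 2\right) \left(-1\right) = 4 \left(\left(-8\right) \left(-1\right)\right) = 4 \cdot 8 = 32$)
$V{\left(I \right)} = 32$
$V{\left(g{\left(-22,-24 \right)} \right)} - -16011 = 32 - -16011 = 32 + 16011 = 16043$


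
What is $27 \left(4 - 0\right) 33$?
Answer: $3564$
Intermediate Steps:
$27 \left(4 - 0\right) 33 = 27 \left(4 + 0\right) 33 = 27 \cdot 4 \cdot 33 = 108 \cdot 33 = 3564$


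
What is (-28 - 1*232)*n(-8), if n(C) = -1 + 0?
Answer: 260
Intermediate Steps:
n(C) = -1
(-28 - 1*232)*n(-8) = (-28 - 1*232)*(-1) = (-28 - 232)*(-1) = -260*(-1) = 260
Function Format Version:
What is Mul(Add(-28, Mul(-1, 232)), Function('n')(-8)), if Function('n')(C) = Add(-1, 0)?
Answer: 260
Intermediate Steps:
Function('n')(C) = -1
Mul(Add(-28, Mul(-1, 232)), Function('n')(-8)) = Mul(Add(-28, Mul(-1, 232)), -1) = Mul(Add(-28, -232), -1) = Mul(-260, -1) = 260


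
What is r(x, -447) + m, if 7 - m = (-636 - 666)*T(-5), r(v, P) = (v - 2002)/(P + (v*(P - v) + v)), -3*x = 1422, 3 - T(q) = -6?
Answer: 160857751/13719 ≈ 11725.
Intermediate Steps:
T(q) = 9 (T(q) = 3 - 1*(-6) = 3 + 6 = 9)
x = -474 (x = -⅓*1422 = -474)
r(v, P) = (-2002 + v)/(P + v + v*(P - v)) (r(v, P) = (-2002 + v)/(P + (v + v*(P - v))) = (-2002 + v)/(P + v + v*(P - v)))
m = 11725 (m = 7 - (-636 - 666)*9 = 7 - (-1302)*9 = 7 - 1*(-11718) = 7 + 11718 = 11725)
r(x, -447) + m = (-2002 - 474)/(-447 - 474 - 1*(-474)² - 447*(-474)) + 11725 = -2476/(-447 - 474 - 1*224676 + 211878) + 11725 = -2476/(-447 - 474 - 224676 + 211878) + 11725 = -2476/(-13719) + 11725 = -1/13719*(-2476) + 11725 = 2476/13719 + 11725 = 160857751/13719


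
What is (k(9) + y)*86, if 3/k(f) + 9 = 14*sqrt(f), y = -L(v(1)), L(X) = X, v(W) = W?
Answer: -860/11 ≈ -78.182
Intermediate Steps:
y = -1 (y = -1*1 = -1)
k(f) = 3/(-9 + 14*sqrt(f))
(k(9) + y)*86 = (3/(-9 + 14*sqrt(9)) - 1)*86 = (3/(-9 + 14*3) - 1)*86 = (3/(-9 + 42) - 1)*86 = (3/33 - 1)*86 = (3*(1/33) - 1)*86 = (1/11 - 1)*86 = -10/11*86 = -860/11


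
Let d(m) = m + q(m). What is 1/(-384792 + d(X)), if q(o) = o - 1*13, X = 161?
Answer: -1/384483 ≈ -2.6009e-6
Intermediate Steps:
q(o) = -13 + o (q(o) = o - 13 = -13 + o)
d(m) = -13 + 2*m (d(m) = m + (-13 + m) = -13 + 2*m)
1/(-384792 + d(X)) = 1/(-384792 + (-13 + 2*161)) = 1/(-384792 + (-13 + 322)) = 1/(-384792 + 309) = 1/(-384483) = -1/384483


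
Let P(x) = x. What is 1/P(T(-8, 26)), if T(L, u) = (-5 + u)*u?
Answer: 1/546 ≈ 0.0018315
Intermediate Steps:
T(L, u) = u*(-5 + u)
1/P(T(-8, 26)) = 1/(26*(-5 + 26)) = 1/(26*21) = 1/546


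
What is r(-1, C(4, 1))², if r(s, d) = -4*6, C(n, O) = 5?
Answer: 576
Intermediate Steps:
r(s, d) = -24
r(-1, C(4, 1))² = (-24)² = 576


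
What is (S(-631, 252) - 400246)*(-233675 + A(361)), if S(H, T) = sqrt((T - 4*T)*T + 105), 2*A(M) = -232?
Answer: 93573912586 - 233791*I*sqrt(190407) ≈ 9.3574e+10 - 1.0202e+8*I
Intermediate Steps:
A(M) = -116 (A(M) = (1/2)*(-232) = -116)
S(H, T) = sqrt(105 - 3*T**2) (S(H, T) = sqrt((-3*T)*T + 105) = sqrt(-3*T**2 + 105) = sqrt(105 - 3*T**2))
(S(-631, 252) - 400246)*(-233675 + A(361)) = (sqrt(105 - 3*252**2) - 400246)*(-233675 - 116) = (sqrt(105 - 3*63504) - 400246)*(-233791) = (sqrt(105 - 190512) - 400246)*(-233791) = (sqrt(-190407) - 400246)*(-233791) = (I*sqrt(190407) - 400246)*(-233791) = (-400246 + I*sqrt(190407))*(-233791) = 93573912586 - 233791*I*sqrt(190407)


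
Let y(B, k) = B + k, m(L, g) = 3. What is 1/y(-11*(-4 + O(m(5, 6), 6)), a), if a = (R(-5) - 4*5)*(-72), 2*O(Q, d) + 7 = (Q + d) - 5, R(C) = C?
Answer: 2/3721 ≈ 0.00053749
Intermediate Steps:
O(Q, d) = -6 + Q/2 + d/2 (O(Q, d) = -7/2 + ((Q + d) - 5)/2 = -7/2 + (-5 + Q + d)/2 = -7/2 + (-5/2 + Q/2 + d/2) = -6 + Q/2 + d/2)
a = 1800 (a = (-5 - 4*5)*(-72) = (-5 - 20)*(-72) = -25*(-72) = 1800)
1/y(-11*(-4 + O(m(5, 6), 6)), a) = 1/(-11*(-4 + (-6 + (½)*3 + (½)*6)) + 1800) = 1/(-11*(-4 + (-6 + 3/2 + 3)) + 1800) = 1/(-11*(-4 - 3/2) + 1800) = 1/(-11*(-11/2) + 1800) = 1/(121/2 + 1800) = 1/(3721/2) = 2/3721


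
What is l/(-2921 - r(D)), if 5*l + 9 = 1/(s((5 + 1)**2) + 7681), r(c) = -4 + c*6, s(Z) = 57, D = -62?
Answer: 69641/98466050 ≈ 0.00070726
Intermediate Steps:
r(c) = -4 + 6*c
l = -69641/38690 (l = -9/5 + 1/(5*(57 + 7681)) = -9/5 + (1/5)/7738 = -9/5 + (1/5)*(1/7738) = -9/5 + 1/38690 = -69641/38690 ≈ -1.8000)
l/(-2921 - r(D)) = -69641/(38690*(-2921 - (-4 + 6*(-62)))) = -69641/(38690*(-2921 - (-4 - 372))) = -69641/(38690*(-2921 - 1*(-376))) = -69641/(38690*(-2921 + 376)) = -69641/38690/(-2545) = -69641/38690*(-1/2545) = 69641/98466050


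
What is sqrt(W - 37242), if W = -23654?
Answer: 4*I*sqrt(3806) ≈ 246.77*I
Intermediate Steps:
sqrt(W - 37242) = sqrt(-23654 - 37242) = sqrt(-60896) = 4*I*sqrt(3806)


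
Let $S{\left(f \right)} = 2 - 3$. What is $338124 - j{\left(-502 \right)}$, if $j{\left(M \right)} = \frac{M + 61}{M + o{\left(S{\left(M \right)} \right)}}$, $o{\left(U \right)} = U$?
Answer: $\frac{170075931}{503} \approx 3.3812 \cdot 10^{5}$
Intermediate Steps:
$S{\left(f \right)} = -1$ ($S{\left(f \right)} = 2 - 3 = -1$)
$j{\left(M \right)} = \frac{61 + M}{-1 + M}$ ($j{\left(M \right)} = \frac{M + 61}{M - 1} = \frac{61 + M}{-1 + M}$)
$338124 - j{\left(-502 \right)} = 338124 - \frac{61 - 502}{-1 - 502} = 338124 - \frac{1}{-503} \left(-441\right) = 338124 - \left(- \frac{1}{503}\right) \left(-441\right) = 338124 - \frac{441}{503} = \frac{170075931}{503}$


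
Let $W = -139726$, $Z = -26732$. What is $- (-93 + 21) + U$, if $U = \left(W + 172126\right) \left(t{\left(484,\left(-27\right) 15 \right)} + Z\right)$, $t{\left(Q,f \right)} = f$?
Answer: $-879238728$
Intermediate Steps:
$U = -879238800$ ($U = \left(-139726 + 172126\right) \left(\left(-27\right) 15 - 26732\right) = 32400 \left(-405 - 26732\right) = 32400 \left(-27137\right) = -879238800$)
$- (-93 + 21) + U = - (-93 + 21) - 879238800 = \left(-1\right) \left(-72\right) - 879238800 = 72 - 879238800 = -879238728$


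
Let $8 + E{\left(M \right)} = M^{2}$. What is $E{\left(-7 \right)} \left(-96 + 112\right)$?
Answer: $656$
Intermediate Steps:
$E{\left(M \right)} = -8 + M^{2}$
$E{\left(-7 \right)} \left(-96 + 112\right) = \left(-8 + \left(-7\right)^{2}\right) \left(-96 + 112\right) = \left(-8 + 49\right) 16 = 41 \cdot 16 = 656$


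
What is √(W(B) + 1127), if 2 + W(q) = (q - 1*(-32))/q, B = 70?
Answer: √1379910/35 ≈ 33.563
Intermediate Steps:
W(q) = -2 + (32 + q)/q (W(q) = -2 + (q - 1*(-32))/q = -2 + (q + 32)/q = -2 + (32 + q)/q)
√(W(B) + 1127) = √((32 - 1*70)/70 + 1127) = √((32 - 70)/70 + 1127) = √((1/70)*(-38) + 1127) = √(-19/35 + 1127) = √(39426/35) = √1379910/35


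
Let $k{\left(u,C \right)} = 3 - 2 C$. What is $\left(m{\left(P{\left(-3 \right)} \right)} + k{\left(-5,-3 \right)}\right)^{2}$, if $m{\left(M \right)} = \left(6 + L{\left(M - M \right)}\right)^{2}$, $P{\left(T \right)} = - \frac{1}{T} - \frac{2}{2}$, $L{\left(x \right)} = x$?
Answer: $2025$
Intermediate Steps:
$P{\left(T \right)} = -1 - \frac{1}{T}$ ($P{\left(T \right)} = - \frac{1}{T} - 1 = -1 - \frac{1}{T}$)
$m{\left(M \right)} = 36$ ($m{\left(M \right)} = \left(6 + \left(M - M\right)\right)^{2} = \left(6 + 0\right)^{2} = 6^{2} = 36$)
$\left(m{\left(P{\left(-3 \right)} \right)} + k{\left(-5,-3 \right)}\right)^{2} = \left(36 + \left(3 - -6\right)\right)^{2} = \left(36 + \left(3 + 6\right)\right)^{2} = \left(36 + 9\right)^{2} = 45^{2} = 2025$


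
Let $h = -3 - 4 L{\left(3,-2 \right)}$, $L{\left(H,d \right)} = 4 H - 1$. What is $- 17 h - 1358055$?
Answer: $-1357256$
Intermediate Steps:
$L{\left(H,d \right)} = -1 + 4 H$
$h = -47$ ($h = -3 - 4 \left(-1 + 4 \cdot 3\right) = -3 - 4 \left(-1 + 12\right) = -3 - 44 = -47$)
$- 17 h - 1358055 = \left(-17\right) \left(-47\right) - 1358055 = 799 - 1358055 = -1357256$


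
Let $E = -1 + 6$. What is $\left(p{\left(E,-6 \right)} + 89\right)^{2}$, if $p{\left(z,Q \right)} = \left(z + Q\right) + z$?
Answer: $8649$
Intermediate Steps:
$E = 5$
$p{\left(z,Q \right)} = Q + 2 z$ ($p{\left(z,Q \right)} = \left(Q + z\right) + z = Q + 2 z$)
$\left(p{\left(E,-6 \right)} + 89\right)^{2} = \left(\left(-6 + 2 \cdot 5\right) + 89\right)^{2} = \left(\left(-6 + 10\right) + 89\right)^{2} = \left(4 + 89\right)^{2} = 93^{2} = 8649$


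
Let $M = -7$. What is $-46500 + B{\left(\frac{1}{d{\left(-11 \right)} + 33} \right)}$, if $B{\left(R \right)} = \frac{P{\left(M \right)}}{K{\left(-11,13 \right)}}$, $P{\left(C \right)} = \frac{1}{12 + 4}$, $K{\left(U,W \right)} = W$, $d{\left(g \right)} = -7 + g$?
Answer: $- \frac{9671999}{208} \approx -46500.0$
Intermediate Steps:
$P{\left(C \right)} = \frac{1}{16}$
$B{\left(R \right)} = \frac{1}{208}$ ($B{\left(R \right)} = \frac{1}{16 \cdot 13} = \frac{1}{16} \cdot \frac{1}{13} = \frac{1}{208}$)
$-46500 + B{\left(\frac{1}{d{\left(-11 \right)} + 33} \right)} = -46500 + \frac{1}{208} = - \frac{9671999}{208}$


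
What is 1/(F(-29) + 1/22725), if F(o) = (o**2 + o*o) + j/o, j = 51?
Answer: 659025/1107321104 ≈ 0.00059515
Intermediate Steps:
F(o) = 2*o**2 + 51/o (F(o) = (o**2 + o*o) + 51/o = (o**2 + o**2) + 51/o = 2*o**2 + 51/o)
1/(F(-29) + 1/22725) = 1/((51 + 2*(-29)**3)/(-29) + 1/22725) = 1/(-(51 + 2*(-24389))/29 + 1/22725) = 1/(-(51 - 48778)/29 + 1/22725) = 1/(-1/29*(-48727) + 1/22725) = 1/(48727/29 + 1/22725) = 1/(1107321104/659025) = 659025/1107321104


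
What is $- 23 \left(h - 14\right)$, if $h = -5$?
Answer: $437$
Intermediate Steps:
$- 23 \left(h - 14\right) = - 23 \left(-5 - 14\right) = \left(-23\right) \left(-19\right) = 437$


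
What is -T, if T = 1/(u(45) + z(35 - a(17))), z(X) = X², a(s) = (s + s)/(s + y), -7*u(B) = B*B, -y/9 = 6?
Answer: -9583/9591462 ≈ -0.00099912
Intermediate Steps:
y = -54 (y = -9*6 = -54)
u(B) = -B²/7 (u(B) = -B*B/7 = -B²/7)
a(s) = 2*s/(-54 + s) (a(s) = (s + s)/(s - 54) = (2*s)/(-54 + s) = 2*s/(-54 + s))
T = 9583/9591462 (T = 1/(-⅐*45² + (35 - 2*17/(-54 + 17))²) = 1/(-⅐*2025 + (35 - 2*17/(-37))²) = 1/(-2025/7 + (35 - 2*17*(-1)/37)²) = 1/(-2025/7 + (35 - 1*(-34/37))²) = 1/(-2025/7 + (35 + 34/37)²) = 1/(-2025/7 + (1329/37)²) = 1/(-2025/7 + 1766241/1369) = 1/(9591462/9583) = 9583/9591462 ≈ 0.00099912)
-T = -1*9583/9591462 = -9583/9591462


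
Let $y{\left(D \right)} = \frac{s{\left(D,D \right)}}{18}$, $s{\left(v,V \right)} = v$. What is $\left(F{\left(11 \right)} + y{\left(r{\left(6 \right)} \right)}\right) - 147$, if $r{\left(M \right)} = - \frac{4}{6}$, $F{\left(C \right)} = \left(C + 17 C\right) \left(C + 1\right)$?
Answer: $\frac{60182}{27} \approx 2229.0$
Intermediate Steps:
$F{\left(C \right)} = 18 C \left(1 + C\right)$
$r{\left(M \right)} = - \frac{2}{3}$ ($r{\left(M \right)} = \left(-4\right) \frac{1}{6} = - \frac{2}{3}$)
$y{\left(D \right)} = \frac{D}{18}$
$\left(F{\left(11 \right)} + y{\left(r{\left(6 \right)} \right)}\right) - 147 = \left(18 \cdot 11 \left(1 + 11\right) + \frac{1}{18} \left(- \frac{2}{3}\right)\right) - 147 = \left(18 \cdot 11 \cdot 12 - \frac{1}{27}\right) - 147 = \left(2376 - \frac{1}{27}\right) - 147 = \frac{64151}{27} - 147 = \frac{60182}{27}$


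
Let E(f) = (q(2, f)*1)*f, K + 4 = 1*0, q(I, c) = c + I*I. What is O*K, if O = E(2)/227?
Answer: -48/227 ≈ -0.21145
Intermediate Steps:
q(I, c) = c + I**2
K = -4 (K = -4 + 1*0 = -4 + 0 = -4)
E(f) = f*(4 + f) (E(f) = ((f + 2**2)*1)*f = ((f + 4)*1)*f = ((4 + f)*1)*f = (4 + f)*f = f*(4 + f))
O = 12/227 (O = (2*(4 + 2))/227 = (2*6)*(1/227) = 12*(1/227) = 12/227 ≈ 0.052863)
O*K = (12/227)*(-4) = -48/227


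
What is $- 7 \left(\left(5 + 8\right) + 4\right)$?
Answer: $-119$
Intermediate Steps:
$- 7 \left(\left(5 + 8\right) + 4\right) = - 7 \left(13 + 4\right) = \left(-7\right) 17 = -119$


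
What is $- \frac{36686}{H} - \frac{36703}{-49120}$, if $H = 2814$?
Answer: $- \frac{849367039}{69111840} \approx -12.29$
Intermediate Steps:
$- \frac{36686}{H} - \frac{36703}{-49120} = - \frac{36686}{2814} - \frac{36703}{-49120} = \left(-36686\right) \frac{1}{2814} - - \frac{36703}{49120} = - \frac{18343}{1407} + \frac{36703}{49120} = - \frac{849367039}{69111840}$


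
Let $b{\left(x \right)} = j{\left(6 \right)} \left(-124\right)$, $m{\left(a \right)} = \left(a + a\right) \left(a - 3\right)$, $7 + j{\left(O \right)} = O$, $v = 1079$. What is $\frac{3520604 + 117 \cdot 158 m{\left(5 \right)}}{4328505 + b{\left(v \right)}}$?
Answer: $\frac{3890324}{4328629} \approx 0.89874$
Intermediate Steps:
$j{\left(O \right)} = -7 + O$
$m{\left(a \right)} = 2 a \left(-3 + a\right)$
$b{\left(x \right)} = 124$ ($b{\left(x \right)} = \left(-7 + 6\right) \left(-124\right) = \left(-1\right) \left(-124\right) = 124$)
$\frac{3520604 + 117 \cdot 158 m{\left(5 \right)}}{4328505 + b{\left(v \right)}} = \frac{3520604 + 117 \cdot 158 \cdot 2 \cdot 5 \left(-3 + 5\right)}{4328505 + 124} = \frac{3520604 + 18486 \cdot 2 \cdot 5 \cdot 2}{4328629} = \left(3520604 + 18486 \cdot 20\right) \frac{1}{4328629} = \left(3520604 + 369720\right) \frac{1}{4328629} = 3890324 \cdot \frac{1}{4328629} = \frac{3890324}{4328629}$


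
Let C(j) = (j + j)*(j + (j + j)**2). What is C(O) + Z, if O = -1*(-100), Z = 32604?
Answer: 8052604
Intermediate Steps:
O = 100
C(j) = 2*j*(j + 4*j**2) (C(j) = (2*j)*(j + (2*j)**2) = (2*j)*(j + 4*j**2) = 2*j*(j + 4*j**2))
C(O) + Z = 100**2*(2 + 8*100) + 32604 = 10000*(2 + 800) + 32604 = 10000*802 + 32604 = 8020000 + 32604 = 8052604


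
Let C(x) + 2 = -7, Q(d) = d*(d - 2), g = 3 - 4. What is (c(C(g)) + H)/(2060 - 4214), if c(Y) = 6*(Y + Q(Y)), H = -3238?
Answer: 1349/1077 ≈ 1.2526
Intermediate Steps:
g = -1
Q(d) = d*(-2 + d)
C(x) = -9 (C(x) = -2 - 7 = -9)
c(Y) = 6*Y + 6*Y*(-2 + Y) (c(Y) = 6*(Y + Y*(-2 + Y)) = 6*Y + 6*Y*(-2 + Y))
(c(C(g)) + H)/(2060 - 4214) = (6*(-9)*(-1 - 9) - 3238)/(2060 - 4214) = (6*(-9)*(-10) - 3238)/(-2154) = (540 - 3238)*(-1/2154) = -2698*(-1/2154) = 1349/1077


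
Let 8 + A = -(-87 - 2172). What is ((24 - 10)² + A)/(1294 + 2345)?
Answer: 2447/3639 ≈ 0.67244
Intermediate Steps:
A = 2251 (A = -8 - (-87 - 2172) = -8 - 1*(-2259) = -8 + 2259 = 2251)
((24 - 10)² + A)/(1294 + 2345) = ((24 - 10)² + 2251)/(1294 + 2345) = (14² + 2251)/3639 = (196 + 2251)*(1/3639) = 2447*(1/3639) = 2447/3639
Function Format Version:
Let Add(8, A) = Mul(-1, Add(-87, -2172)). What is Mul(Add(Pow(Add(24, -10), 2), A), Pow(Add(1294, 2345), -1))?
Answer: Rational(2447, 3639) ≈ 0.67244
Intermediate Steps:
A = 2251 (A = Add(-8, Mul(-1, Add(-87, -2172))) = Add(-8, Mul(-1, -2259)) = Add(-8, 2259) = 2251)
Mul(Add(Pow(Add(24, -10), 2), A), Pow(Add(1294, 2345), -1)) = Mul(Add(Pow(Add(24, -10), 2), 2251), Pow(Add(1294, 2345), -1)) = Mul(Add(Pow(14, 2), 2251), Pow(3639, -1)) = Mul(Add(196, 2251), Rational(1, 3639)) = Mul(2447, Rational(1, 3639)) = Rational(2447, 3639)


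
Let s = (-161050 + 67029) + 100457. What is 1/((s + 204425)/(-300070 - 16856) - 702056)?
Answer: -35214/24722223413 ≈ -1.4244e-6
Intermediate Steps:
s = 6436 (s = -94021 + 100457 = 6436)
1/((s + 204425)/(-300070 - 16856) - 702056) = 1/((6436 + 204425)/(-300070 - 16856) - 702056) = 1/(210861/(-316926) - 702056) = 1/(210861*(-1/316926) - 702056) = 1/(-23429/35214 - 702056) = 1/(-24722223413/35214) = -35214/24722223413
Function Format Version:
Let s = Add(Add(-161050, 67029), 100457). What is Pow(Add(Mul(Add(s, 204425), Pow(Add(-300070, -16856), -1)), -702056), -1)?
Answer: Rational(-35214, 24722223413) ≈ -1.4244e-6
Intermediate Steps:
s = 6436 (s = Add(-94021, 100457) = 6436)
Pow(Add(Mul(Add(s, 204425), Pow(Add(-300070, -16856), -1)), -702056), -1) = Pow(Add(Mul(Add(6436, 204425), Pow(Add(-300070, -16856), -1)), -702056), -1) = Pow(Add(Mul(210861, Pow(-316926, -1)), -702056), -1) = Pow(Add(Mul(210861, Rational(-1, 316926)), -702056), -1) = Pow(Add(Rational(-23429, 35214), -702056), -1) = Pow(Rational(-24722223413, 35214), -1) = Rational(-35214, 24722223413)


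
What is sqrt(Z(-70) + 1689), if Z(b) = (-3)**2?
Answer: sqrt(1698) ≈ 41.207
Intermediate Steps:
Z(b) = 9
sqrt(Z(-70) + 1689) = sqrt(9 + 1689) = sqrt(1698)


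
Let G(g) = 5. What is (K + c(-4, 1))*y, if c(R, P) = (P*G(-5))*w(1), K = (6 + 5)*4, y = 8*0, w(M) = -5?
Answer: 0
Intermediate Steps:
y = 0
K = 44 (K = 11*4 = 44)
c(R, P) = -25*P (c(R, P) = (P*5)*(-5) = (5*P)*(-5) = -25*P)
(K + c(-4, 1))*y = (44 - 25*1)*0 = (44 - 25)*0 = 19*0 = 0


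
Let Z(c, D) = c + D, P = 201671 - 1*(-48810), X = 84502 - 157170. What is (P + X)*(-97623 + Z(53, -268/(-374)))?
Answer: -3244279267728/187 ≈ -1.7349e+10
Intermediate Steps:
X = -72668
P = 250481 (P = 201671 + 48810 = 250481)
Z(c, D) = D + c
(P + X)*(-97623 + Z(53, -268/(-374))) = (250481 - 72668)*(-97623 + (-268/(-374) + 53)) = 177813*(-97623 + (-268*(-1/374) + 53)) = 177813*(-97623 + (134/187 + 53)) = 177813*(-97623 + 10045/187) = 177813*(-18245456/187) = -3244279267728/187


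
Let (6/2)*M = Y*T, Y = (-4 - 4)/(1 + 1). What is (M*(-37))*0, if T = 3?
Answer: 0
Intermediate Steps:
Y = -4 (Y = -8/2 = -8*½ = -4)
M = -4 (M = (-4*3)/3 = (⅓)*(-12) = -4)
(M*(-37))*0 = -4*(-37)*0 = 148*0 = 0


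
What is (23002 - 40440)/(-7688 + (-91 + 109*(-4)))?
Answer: 17438/8215 ≈ 2.1227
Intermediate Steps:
(23002 - 40440)/(-7688 + (-91 + 109*(-4))) = -17438/(-7688 + (-91 - 436)) = -17438/(-7688 - 527) = -17438/(-8215) = -17438*(-1/8215) = 17438/8215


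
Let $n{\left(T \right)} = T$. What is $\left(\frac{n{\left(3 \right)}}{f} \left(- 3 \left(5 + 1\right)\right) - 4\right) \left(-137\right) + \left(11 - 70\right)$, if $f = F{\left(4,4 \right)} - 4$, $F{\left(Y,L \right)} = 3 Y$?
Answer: $\frac{5655}{4} \approx 1413.8$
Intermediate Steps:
$f = 8$ ($f = 3 \cdot 4 - 4 = 12 - 4 = 8$)
$\left(\frac{n{\left(3 \right)}}{f} \left(- 3 \left(5 + 1\right)\right) - 4\right) \left(-137\right) + \left(11 - 70\right) = \left(\frac{3}{8} \left(- 3 \left(5 + 1\right)\right) - 4\right) \left(-137\right) + \left(11 - 70\right) = \left(3 \cdot \frac{1}{8} \left(\left(-3\right) 6\right) - 4\right) \left(-137\right) + \left(11 - 70\right) = \left(\frac{3}{8} \left(-18\right) - 4\right) \left(-137\right) - 59 = \left(- \frac{27}{4} - 4\right) \left(-137\right) - 59 = \left(- \frac{43}{4}\right) \left(-137\right) - 59 = \frac{5891}{4} - 59 = \frac{5655}{4}$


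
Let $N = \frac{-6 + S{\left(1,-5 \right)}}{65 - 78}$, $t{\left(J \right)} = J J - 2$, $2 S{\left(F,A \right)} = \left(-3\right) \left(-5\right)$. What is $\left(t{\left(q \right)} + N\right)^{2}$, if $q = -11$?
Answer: $\frac{9554281}{676} \approx 14134.0$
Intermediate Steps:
$S{\left(F,A \right)} = \frac{15}{2}$ ($S{\left(F,A \right)} = \frac{\left(-3\right) \left(-5\right)}{2} = \frac{1}{2} \cdot 15 = \frac{15}{2}$)
$t{\left(J \right)} = -2 + J^{2}$ ($t{\left(J \right)} = J^{2} - 2 = -2 + J^{2}$)
$N = - \frac{3}{26}$ ($N = \frac{-6 + \frac{15}{2}}{65 - 78} = \frac{3}{2 \left(-13\right)} = \frac{3}{2} \left(- \frac{1}{13}\right) = - \frac{3}{26} \approx -0.11538$)
$\left(t{\left(q \right)} + N\right)^{2} = \left(\left(-2 + \left(-11\right)^{2}\right) - \frac{3}{26}\right)^{2} = \left(\left(-2 + 121\right) - \frac{3}{26}\right)^{2} = \left(119 - \frac{3}{26}\right)^{2} = \left(\frac{3091}{26}\right)^{2} = \frac{9554281}{676}$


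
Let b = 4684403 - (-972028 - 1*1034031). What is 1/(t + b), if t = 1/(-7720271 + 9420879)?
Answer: 1700608/11377853200897 ≈ 1.4947e-7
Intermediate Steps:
t = 1/1700608 ≈ 5.8802e-7
b = 6690462 (b = 4684403 - (-972028 - 1034031) = 4684403 - 1*(-2006059) = 4684403 + 2006059 = 6690462)
1/(t + b) = 1/(1/1700608 + 6690462) = 1/(11377853200897/1700608) = 1700608/11377853200897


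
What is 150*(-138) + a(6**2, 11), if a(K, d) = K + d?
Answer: -20653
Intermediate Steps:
150*(-138) + a(6**2, 11) = 150*(-138) + (6**2 + 11) = -20700 + (36 + 11) = -20700 + 47 = -20653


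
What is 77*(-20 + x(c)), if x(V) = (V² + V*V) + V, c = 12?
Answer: 21560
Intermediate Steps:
x(V) = V + 2*V² (x(V) = (V² + V²) + V = 2*V² + V = V + 2*V²)
77*(-20 + x(c)) = 77*(-20 + 12*(1 + 2*12)) = 77*(-20 + 12*(1 + 24)) = 77*(-20 + 12*25) = 77*(-20 + 300) = 77*280 = 21560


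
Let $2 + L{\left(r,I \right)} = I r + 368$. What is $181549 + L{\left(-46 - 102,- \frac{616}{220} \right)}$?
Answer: $\frac{911647}{5} \approx 1.8233 \cdot 10^{5}$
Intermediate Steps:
$L{\left(r,I \right)} = 366 + I r$ ($L{\left(r,I \right)} = -2 + \left(I r + 368\right) = -2 + \left(368 + I r\right) = 366 + I r$)
$181549 + L{\left(-46 - 102,- \frac{616}{220} \right)} = 181549 + \left(366 + - \frac{616}{220} \left(-46 - 102\right)\right) = 181549 + \left(366 + \left(-616\right) \frac{1}{220} \left(-148\right)\right) = 181549 + \left(366 - - \frac{2072}{5}\right) = 181549 + \left(366 + \frac{2072}{5}\right) = 181549 + \frac{3902}{5} = \frac{911647}{5}$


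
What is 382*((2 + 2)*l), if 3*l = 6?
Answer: 3056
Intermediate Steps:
l = 2 (l = (1/3)*6 = 2)
382*((2 + 2)*l) = 382*((2 + 2)*2) = 382*(4*2) = 382*8 = 3056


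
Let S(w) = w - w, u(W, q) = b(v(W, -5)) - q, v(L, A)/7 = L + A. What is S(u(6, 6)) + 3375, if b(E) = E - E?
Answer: 3375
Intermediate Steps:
v(L, A) = 7*A + 7*L (v(L, A) = 7*(L + A) = 7*(A + L) = 7*A + 7*L)
b(E) = 0
u(W, q) = -q (u(W, q) = 0 - q = -q)
S(w) = 0
S(u(6, 6)) + 3375 = 0 + 3375 = 3375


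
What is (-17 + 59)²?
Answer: 1764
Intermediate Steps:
(-17 + 59)² = 42² = 1764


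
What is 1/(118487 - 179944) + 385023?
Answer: 23662358510/61457 ≈ 3.8502e+5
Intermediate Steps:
1/(118487 - 179944) + 385023 = 1/(-61457) + 385023 = -1/61457 + 385023 = 23662358510/61457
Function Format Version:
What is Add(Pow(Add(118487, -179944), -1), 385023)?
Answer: Rational(23662358510, 61457) ≈ 3.8502e+5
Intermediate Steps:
Add(Pow(Add(118487, -179944), -1), 385023) = Add(Pow(-61457, -1), 385023) = Add(Rational(-1, 61457), 385023) = Rational(23662358510, 61457)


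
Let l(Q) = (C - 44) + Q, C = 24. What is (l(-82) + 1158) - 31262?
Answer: -30206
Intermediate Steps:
l(Q) = -20 + Q (l(Q) = (24 - 44) + Q = -20 + Q)
(l(-82) + 1158) - 31262 = ((-20 - 82) + 1158) - 31262 = (-102 + 1158) - 31262 = 1056 - 31262 = -30206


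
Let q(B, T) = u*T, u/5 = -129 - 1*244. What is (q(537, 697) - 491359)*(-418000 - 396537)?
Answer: 1459050804768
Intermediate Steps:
u = -1865 (u = 5*(-129 - 1*244) = 5*(-129 - 244) = 5*(-373) = -1865)
q(B, T) = -1865*T
(q(537, 697) - 491359)*(-418000 - 396537) = (-1865*697 - 491359)*(-418000 - 396537) = (-1299905 - 491359)*(-814537) = -1791264*(-814537) = 1459050804768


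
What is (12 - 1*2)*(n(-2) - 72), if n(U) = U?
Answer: -740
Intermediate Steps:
(12 - 1*2)*(n(-2) - 72) = (12 - 1*2)*(-2 - 72) = (12 - 2)*(-74) = 10*(-74) = -740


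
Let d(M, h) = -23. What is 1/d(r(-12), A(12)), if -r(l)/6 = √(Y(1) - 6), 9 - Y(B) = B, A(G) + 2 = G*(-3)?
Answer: -1/23 ≈ -0.043478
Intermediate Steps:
A(G) = -2 - 3*G (A(G) = -2 + G*(-3) = -2 - 3*G)
Y(B) = 9 - B
r(l) = -6*√2 (r(l) = -6*√((9 - 1*1) - 6) = -6*√((9 - 1) - 6) = -6*√(8 - 6) = -6*√2)
1/d(r(-12), A(12)) = 1/(-23) = -1/23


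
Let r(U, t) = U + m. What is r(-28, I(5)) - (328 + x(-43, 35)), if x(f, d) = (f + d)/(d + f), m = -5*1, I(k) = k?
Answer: -362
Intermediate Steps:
m = -5
x(f, d) = 1 (x(f, d) = (d + f)/(d + f) = 1)
r(U, t) = -5 + U (r(U, t) = U - 5 = -5 + U)
r(-28, I(5)) - (328 + x(-43, 35)) = (-5 - 28) - (328 + 1) = -33 - 1*329 = -33 - 329 = -362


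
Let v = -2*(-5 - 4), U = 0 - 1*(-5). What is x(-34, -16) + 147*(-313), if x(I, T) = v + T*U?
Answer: -46073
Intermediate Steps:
U = 5 (U = 0 + 5 = 5)
v = 18 (v = -2*(-9) = 18)
x(I, T) = 18 + 5*T (x(I, T) = 18 + T*5 = 18 + 5*T)
x(-34, -16) + 147*(-313) = (18 + 5*(-16)) + 147*(-313) = (18 - 80) - 46011 = -62 - 46011 = -46073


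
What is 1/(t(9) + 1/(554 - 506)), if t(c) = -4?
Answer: -48/191 ≈ -0.25131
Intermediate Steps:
1/(t(9) + 1/(554 - 506)) = 1/(-4 + 1/(554 - 506)) = 1/(-4 + 1/48) = 1/(-191/48) = -48/191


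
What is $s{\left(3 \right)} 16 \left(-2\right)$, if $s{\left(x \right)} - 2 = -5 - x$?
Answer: $192$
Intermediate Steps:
$s{\left(x \right)} = -3 - x$ ($s{\left(x \right)} = 2 - \left(5 + x\right) = -3 - x$)
$s{\left(3 \right)} 16 \left(-2\right) = \left(-3 - 3\right) 16 \left(-2\right) = \left(-6\right) 16 \left(-2\right) = \left(-96\right) \left(-2\right) = 192$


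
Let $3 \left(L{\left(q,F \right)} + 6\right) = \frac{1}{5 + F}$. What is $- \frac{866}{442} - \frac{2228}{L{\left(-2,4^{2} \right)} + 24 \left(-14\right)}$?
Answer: $\frac{21691459}{4761445} \approx 4.5556$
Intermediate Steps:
$L{\left(q,F \right)} = -6 + \frac{1}{3 \left(5 + F\right)}$
$- \frac{866}{442} - \frac{2228}{L{\left(-2,4^{2} \right)} + 24 \left(-14\right)} = - \frac{866}{442} - \frac{2228}{\frac{-89 - 18 \cdot 4^{2}}{3 \left(5 + 4^{2}\right)} + 24 \left(-14\right)} = \left(-866\right) \frac{1}{442} - \frac{2228}{\frac{-89 - 288}{3 \left(5 + 16\right)} - 336} = - \frac{433}{221} - \frac{2228}{\frac{-89 - 288}{3 \cdot 21} - 336} = - \frac{433}{221} - \frac{2228}{\frac{1}{3} \cdot \frac{1}{21} \left(-377\right) - 336} = - \frac{433}{221} - \frac{2228}{- \frac{377}{63} - 336} = - \frac{433}{221} - \frac{2228}{- \frac{21545}{63}} = - \frac{433}{221} - - \frac{140364}{21545} = - \frac{433}{221} + \frac{140364}{21545} = \frac{21691459}{4761445}$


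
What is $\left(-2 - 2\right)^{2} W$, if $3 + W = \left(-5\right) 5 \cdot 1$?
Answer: $-448$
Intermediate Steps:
$W = -28$ ($W = -3 + \left(-5\right) 5 \cdot 1 = -3 - 25 = -28$)
$\left(-2 - 2\right)^{2} W = \left(-2 - 2\right)^{2} \left(-28\right) = \left(-4\right)^{2} \left(-28\right) = 16 \left(-28\right) = -448$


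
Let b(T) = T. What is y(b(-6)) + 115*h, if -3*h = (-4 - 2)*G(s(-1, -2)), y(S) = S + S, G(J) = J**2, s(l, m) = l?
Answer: 218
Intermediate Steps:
y(S) = 2*S
h = 2 (h = -(-4 - 2)*(-1)**2/3 = -(-2) = -1/3*(-6) = 2)
y(b(-6)) + 115*h = 2*(-6) + 115*2 = -12 + 230 = 218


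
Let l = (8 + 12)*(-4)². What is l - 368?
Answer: -48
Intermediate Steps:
l = 320 (l = 20*16 = 320)
l - 368 = 320 - 368 = -48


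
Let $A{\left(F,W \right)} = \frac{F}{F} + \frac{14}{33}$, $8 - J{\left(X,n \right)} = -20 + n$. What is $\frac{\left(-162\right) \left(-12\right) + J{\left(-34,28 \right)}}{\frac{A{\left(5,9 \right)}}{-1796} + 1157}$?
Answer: $\frac{115216992}{68573029} \approx 1.6802$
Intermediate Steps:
$J{\left(X,n \right)} = 28 - n$ ($J{\left(X,n \right)} = 8 - \left(-20 + n\right) = 28 - n$)
$A{\left(F,W \right)} = \frac{47}{33}$ ($A{\left(F,W \right)} = 1 + 14 \cdot \frac{1}{33} = 1 + \frac{14}{33} = \frac{47}{33}$)
$\frac{\left(-162\right) \left(-12\right) + J{\left(-34,28 \right)}}{\frac{A{\left(5,9 \right)}}{-1796} + 1157} = \frac{\left(-162\right) \left(-12\right) + \left(28 - 28\right)}{\frac{47}{33 \left(-1796\right)} + 1157} = \frac{1944 + \left(28 - 28\right)}{\frac{47}{33} \left(- \frac{1}{1796}\right) + 1157} = \frac{1944 + 0}{- \frac{47}{59268} + 1157} = \frac{1944}{\frac{68573029}{59268}} = 1944 \cdot \frac{59268}{68573029} = \frac{115216992}{68573029}$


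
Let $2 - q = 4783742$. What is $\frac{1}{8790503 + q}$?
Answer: $\frac{1}{4006763} \approx 2.4958 \cdot 10^{-7}$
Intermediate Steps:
$q = -4783740$ ($q = 2 - 4783742 = -4783740$)
$\frac{1}{8790503 + q} = \frac{1}{8790503 - 4783740} = \frac{1}{4006763}$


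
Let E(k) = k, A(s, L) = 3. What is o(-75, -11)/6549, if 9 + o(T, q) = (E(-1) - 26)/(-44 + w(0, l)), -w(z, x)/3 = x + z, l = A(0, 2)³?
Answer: -366/272875 ≈ -0.0013413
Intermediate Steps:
l = 27 (l = 3³ = 27)
w(z, x) = -3*x - 3*z (w(z, x) = -3*(x + z) = -3*x - 3*z)
o(T, q) = -1098/125 (o(T, q) = -9 + (-1 - 26)/(-44 + (-3*27 - 3*0)) = -9 - 27/(-44 + (-81 + 0)) = -9 - 27/(-44 - 81) = -9 - 27/(-125) = -9 - 27*(-1/125) = -9 + 27/125 = -1098/125)
o(-75, -11)/6549 = -1098/125/6549 = -1098/125*1/6549 = -366/272875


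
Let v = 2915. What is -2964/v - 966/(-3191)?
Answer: -6642234/9301765 ≈ -0.71408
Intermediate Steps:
-2964/v - 966/(-3191) = -2964/2915 - 966/(-3191) = -2964*1/2915 - 966*(-1/3191) = -2964/2915 + 966/3191 = -6642234/9301765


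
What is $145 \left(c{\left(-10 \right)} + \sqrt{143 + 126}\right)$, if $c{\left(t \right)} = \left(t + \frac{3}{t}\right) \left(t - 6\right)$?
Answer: $23896 + 145 \sqrt{269} \approx 26274.0$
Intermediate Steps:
$c{\left(t \right)} = \left(-6 + t\right) \left(t + \frac{3}{t}\right)$ ($c{\left(t \right)} = \left(t + \frac{3}{t}\right) \left(-6 + t\right) = \left(-6 + t\right) \left(t + \frac{3}{t}\right)$)
$145 \left(c{\left(-10 \right)} + \sqrt{143 + 126}\right) = 145 \left(\left(3 + \left(-10\right)^{2} - \frac{18}{-10} - -60\right) + \sqrt{143 + 126}\right) = 145 \left(\left(3 + 100 - - \frac{9}{5} + 60\right) + \sqrt{269}\right) = 145 \left(\left(3 + 100 + \frac{9}{5} + 60\right) + \sqrt{269}\right) = 145 \left(\frac{824}{5} + \sqrt{269}\right) = 23896 + 145 \sqrt{269}$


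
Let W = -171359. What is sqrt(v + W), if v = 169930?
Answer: I*sqrt(1429) ≈ 37.802*I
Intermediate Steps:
sqrt(v + W) = sqrt(169930 - 171359) = sqrt(-1429) = I*sqrt(1429)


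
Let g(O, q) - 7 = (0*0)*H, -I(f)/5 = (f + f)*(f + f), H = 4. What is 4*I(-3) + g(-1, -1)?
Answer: -713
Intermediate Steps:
I(f) = -20*f**2 (I(f) = -5*(f + f)*(f + f) = -5*2*f*2*f = -20*f**2)
g(O, q) = 7 (g(O, q) = 7 + (0*0)*4 = 7 + 0*4 = 7 + 0 = 7)
4*I(-3) + g(-1, -1) = 4*(-20*(-3)**2) + 7 = 4*(-20*9) + 7 = 4*(-180) + 7 = -720 + 7 = -713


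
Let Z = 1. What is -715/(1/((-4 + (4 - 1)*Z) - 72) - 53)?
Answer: 10439/774 ≈ 13.487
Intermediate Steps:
-715/(1/((-4 + (4 - 1)*Z) - 72) - 53) = -715/(1/((-4 + (4 - 1)*1) - 72) - 53) = -715/(1/((-4 + 3*1) - 72) - 53) = -715/(1/((-4 + 3) - 72) - 53) = -715/(1/(-1 - 72) - 53) = -715/(1/(-73) - 53) = -715/(-1/73 - 53) = -715/(-3870/73) = -715*(-73/3870) = 10439/774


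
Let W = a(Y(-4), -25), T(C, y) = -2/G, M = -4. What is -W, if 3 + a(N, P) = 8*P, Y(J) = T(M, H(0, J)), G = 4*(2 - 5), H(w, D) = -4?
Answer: 203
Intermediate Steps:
G = -12 (G = 4*(-3) = -12)
T(C, y) = ⅙ (T(C, y) = -2/(-12) = -2*(-1/12) = ⅙)
Y(J) = ⅙
a(N, P) = -3 + 8*P
W = -203 (W = -3 + 8*(-25) = -3 - 200 = -203)
-W = -1*(-203) = 203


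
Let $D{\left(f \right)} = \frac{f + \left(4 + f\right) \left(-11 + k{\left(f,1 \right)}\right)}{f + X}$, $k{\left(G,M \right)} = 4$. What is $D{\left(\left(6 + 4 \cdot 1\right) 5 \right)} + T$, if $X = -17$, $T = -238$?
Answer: $- \frac{8182}{33} \approx -247.94$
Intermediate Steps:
$D{\left(f \right)} = \frac{-28 - 6 f}{-17 + f}$ ($D{\left(f \right)} = \frac{f + \left(4 + f\right) \left(-11 + 4\right)}{f - 17} = \frac{f + \left(4 + f\right) \left(-7\right)}{-17 + f} = \frac{f - \left(28 + 7 f\right)}{-17 + f} = \frac{-28 - 6 f}{-17 + f}$)
$D{\left(\left(6 + 4 \cdot 1\right) 5 \right)} + T = \frac{2 \left(-14 - 3 \left(6 + 4 \cdot 1\right) 5\right)}{-17 + \left(6 + 4 \cdot 1\right) 5} - 238 = \frac{2 \left(-14 - 3 \left(6 + 4\right) 5\right)}{-17 + \left(6 + 4\right) 5} - 238 = \frac{2 \left(-14 - 3 \cdot 10 \cdot 5\right)}{-17 + 10 \cdot 5} - 238 = \frac{2 \left(-14 - 150\right)}{-17 + 50} - 238 = \frac{2 \left(-14 - 150\right)}{33} - 238 = 2 \cdot \frac{1}{33} \left(-164\right) - 238 = - \frac{328}{33} - 238 = - \frac{8182}{33}$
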